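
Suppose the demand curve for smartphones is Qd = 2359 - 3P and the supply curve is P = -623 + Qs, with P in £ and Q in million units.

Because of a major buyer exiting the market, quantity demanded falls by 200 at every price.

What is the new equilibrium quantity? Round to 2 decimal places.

1007.00

Initially, 2359 - 3P = P + 623, so 1736 = 4P and P = 434, Q = 1057.
The shock moves the curves to Qd = 2159 - 3P and Qs = P + 623.
Equate the new curves: 2159 - 3P = P + 623, giving 1536 = 4P, P = 384, Q = 1007.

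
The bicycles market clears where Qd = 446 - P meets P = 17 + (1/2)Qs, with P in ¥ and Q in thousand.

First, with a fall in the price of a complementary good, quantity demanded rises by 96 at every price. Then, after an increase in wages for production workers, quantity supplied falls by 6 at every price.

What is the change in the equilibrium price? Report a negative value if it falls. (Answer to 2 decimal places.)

Original equilibrium: 446 - P = 2P - 34 gives 480 = 3P, so P = 160 and Q = 286.
The shock moves the curves to Qd = 542 - P and Qs = 2P - 40.
Equate the new curves: 542 - P = 2P - 40, giving 582 = 3P, P = 194, Q = 348.
ΔP = 194 − 160 = +34.00.

+34.00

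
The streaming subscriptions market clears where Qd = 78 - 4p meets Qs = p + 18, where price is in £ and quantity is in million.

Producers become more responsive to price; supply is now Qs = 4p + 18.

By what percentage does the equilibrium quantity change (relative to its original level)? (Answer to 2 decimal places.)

+60.00

Initially, 78 - 4p = p + 18, so 60 = 5p and p = 12, Q = 30.
After the shift, demand is Qd = 78 - 4p and supply is Qs = 4p + 18.
Clearing the new market: 78 - 4p = 4p + 18, so p = 7.5 and Q = 48.
%ΔQ = (48 − 30) / 30 × 100 = +60.00%.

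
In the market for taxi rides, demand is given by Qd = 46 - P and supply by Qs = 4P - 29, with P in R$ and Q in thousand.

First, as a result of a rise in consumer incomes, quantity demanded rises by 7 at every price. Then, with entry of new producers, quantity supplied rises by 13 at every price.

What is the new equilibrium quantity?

Original equilibrium: 46 - P = 4P - 29 gives 75 = 5P, so P = 15 and Q = 31.
The shock moves the curves to Qd = 53 - P and Qs = 4P - 16.
Equate the new curves: 53 - P = 4P - 16, giving 69 = 5P, P = 13.8, Q = 39.2.

39.2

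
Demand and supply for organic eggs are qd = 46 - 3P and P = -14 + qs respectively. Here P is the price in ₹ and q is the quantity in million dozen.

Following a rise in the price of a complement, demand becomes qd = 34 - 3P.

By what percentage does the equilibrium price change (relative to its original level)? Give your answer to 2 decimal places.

Solve the original market: 46 - 3P = P + 14, hence P = 8 and q = 22.
The shock moves the curves to qd = 34 - 3P and qs = P + 14.
Clearing the new market: 34 - 3P = P + 14, so P = 5 and q = 19.
%ΔP = (5 − 8) / 8 × 100 = -37.50%.

-37.50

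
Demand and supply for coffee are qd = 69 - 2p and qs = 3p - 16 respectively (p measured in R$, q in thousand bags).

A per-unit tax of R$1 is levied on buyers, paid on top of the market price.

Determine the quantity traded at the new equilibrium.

Solve the original market: 69 - 2p = 3p - 16, hence p = 17 and q = 35.
Since buyers pay the price plus the tax, the effective demand curve becomes qd = 67 - 2p.
Clearing the new market: 67 - 2p = 3p - 16, so p = 16.6 and q = 33.8.

33.8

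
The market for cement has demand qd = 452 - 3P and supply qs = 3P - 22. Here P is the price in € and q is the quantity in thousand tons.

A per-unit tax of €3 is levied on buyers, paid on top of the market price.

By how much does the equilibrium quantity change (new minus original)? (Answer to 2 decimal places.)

Initially, 452 - 3P = 3P - 22, so 474 = 6P and P = 79, q = 215.
Since buyers pay the price plus the tax, the effective demand curve becomes qd = 443 - 3P.
Equate the new curves: 443 - 3P = 3P - 22, giving 465 = 6P, P = 77.5, q = 210.5.
Δq = 210.5 − 215 = -4.50.

-4.50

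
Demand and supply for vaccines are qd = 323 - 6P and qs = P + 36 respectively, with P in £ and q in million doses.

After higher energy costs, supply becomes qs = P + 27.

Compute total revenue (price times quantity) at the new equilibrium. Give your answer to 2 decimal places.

Initially, 323 - 6P = P + 36, so 287 = 7P and P = 41, q = 77.
With the change applied: demand qd = 323 - 6P, supply qs = P + 27.
New equilibrium: 323 - 6P = P + 27 ⇒ 296 = 7P ⇒ P = 296/7 ≈ 42.2857, q = 485/7 ≈ 69.2857.
New expenditure = 42.2857 × 69.2857 = 2929.80.

2929.80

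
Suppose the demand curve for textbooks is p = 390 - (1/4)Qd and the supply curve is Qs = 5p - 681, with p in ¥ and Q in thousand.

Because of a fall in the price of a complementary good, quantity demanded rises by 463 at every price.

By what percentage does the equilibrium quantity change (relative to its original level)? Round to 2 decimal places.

Original equilibrium: 1560 - 4p = 5p - 681 gives 2241 = 9p, so p = 249 and Q = 564.
The new curves are Qd = 2023 - 4p (demand) and Qs = 5p - 681 (supply).
Equate the new curves: 2023 - 4p = 5p - 681, giving 2704 = 9p, p = 2704/9 ≈ 300.4444, Q = 7391/9 ≈ 821.2222.
%ΔQ = (821.2222 − 564) / 564 × 100 = +45.61%.

+45.61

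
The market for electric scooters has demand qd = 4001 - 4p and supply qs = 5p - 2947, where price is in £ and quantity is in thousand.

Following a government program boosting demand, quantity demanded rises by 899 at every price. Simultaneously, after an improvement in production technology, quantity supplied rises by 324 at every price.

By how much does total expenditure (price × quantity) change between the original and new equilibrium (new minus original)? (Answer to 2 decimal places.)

Solve the original market: 4001 - 4p = 5p - 2947, hence p = 772 and q = 913.
With the change applied: demand qd = 4900 - 4p, supply qs = 5p - 2623.
Setting them equal: 4900 - 4p = 5p - 2623 → 7523 = 9p, so p = 7523/9 ≈ 835.8889 and q = 14008/9 ≈ 1556.4444.
Expenditure moves from 772×913 = 704836 to 835.8889×1556.4444 = 1301014.6173; change = +596178.62.

+596178.62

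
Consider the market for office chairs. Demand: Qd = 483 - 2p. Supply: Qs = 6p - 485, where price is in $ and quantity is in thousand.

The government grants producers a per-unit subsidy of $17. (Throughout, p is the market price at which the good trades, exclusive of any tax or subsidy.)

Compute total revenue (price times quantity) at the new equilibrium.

28848.625

Initially, 483 - 2p = 6p - 485, so 968 = 8p and p = 121, Q = 241.
Since sellers receive the price plus the subsidy, the effective supply curve becomes Qs = 6p - 383.
Clearing the new market: 483 - 2p = 6p - 383, so p = 108.25 and Q = 266.5.
New expenditure = 108.25 × 266.5 = 28848.625.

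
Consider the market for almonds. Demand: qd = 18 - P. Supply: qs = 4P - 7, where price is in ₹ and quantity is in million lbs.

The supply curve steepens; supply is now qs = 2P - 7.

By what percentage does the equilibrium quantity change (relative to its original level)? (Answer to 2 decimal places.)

Before the shock: 18 - P = 4P - 7 ⇒ 25 = 5P ⇒ P = 5, q = 13.
With the change applied: demand qd = 18 - P, supply qs = 2P - 7.
Setting them equal: 18 - P = 2P - 7 → 25 = 3P, so P = 25/3 ≈ 8.3333 and q = 29/3 ≈ 9.6667.
%Δq = (9.6667 − 13) / 13 × 100 = -25.64%.

-25.64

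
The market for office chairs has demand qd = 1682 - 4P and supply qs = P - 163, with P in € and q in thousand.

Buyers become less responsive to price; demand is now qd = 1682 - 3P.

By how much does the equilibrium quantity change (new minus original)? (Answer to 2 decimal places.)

+92.25

Before the shock: 1682 - 4P = P - 163 ⇒ 1845 = 5P ⇒ P = 369, q = 206.
After the shift, demand is qd = 1682 - 3P and supply is qs = P - 163.
Clearing the new market: 1682 - 3P = P - 163, so P = 461.25 and q = 298.25.
Δq = 298.25 − 206 = +92.25.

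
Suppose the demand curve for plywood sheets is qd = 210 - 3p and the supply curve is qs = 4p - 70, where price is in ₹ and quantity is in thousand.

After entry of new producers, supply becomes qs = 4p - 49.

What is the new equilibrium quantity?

99

Solve the original market: 210 - 3p = 4p - 70, hence p = 40 and q = 90.
After the shift, demand is qd = 210 - 3p and supply is qs = 4p - 49.
Clearing the new market: 210 - 3p = 4p - 49, so p = 37 and q = 99.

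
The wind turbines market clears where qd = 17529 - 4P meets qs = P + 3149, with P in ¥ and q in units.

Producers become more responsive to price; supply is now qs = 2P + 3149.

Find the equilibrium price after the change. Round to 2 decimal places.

2396.67

Before the shock: 17529 - 4P = P + 3149 ⇒ 14380 = 5P ⇒ P = 2876, q = 6025.
The shock moves the curves to qd = 17529 - 4P and qs = 2P + 3149.
Equate the new curves: 17529 - 4P = 2P + 3149, giving 14380 = 6P, P = 7190/3 ≈ 2396.6667, q = 23827/3 ≈ 7942.3333.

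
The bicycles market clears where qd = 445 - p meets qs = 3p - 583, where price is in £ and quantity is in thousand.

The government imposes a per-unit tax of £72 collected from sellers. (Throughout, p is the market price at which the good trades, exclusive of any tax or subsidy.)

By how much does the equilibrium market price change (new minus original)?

Solve the original market: 445 - p = 3p - 583, hence p = 257 and q = 188.
Since sellers keep the price net of the tax, the effective supply curve becomes qs = 3p - 799.
Setting them equal: 445 - p = 3p - 799 → 1244 = 4p, so p = 311 and q = 134.
Δp = 311 − 257 = +54.

+54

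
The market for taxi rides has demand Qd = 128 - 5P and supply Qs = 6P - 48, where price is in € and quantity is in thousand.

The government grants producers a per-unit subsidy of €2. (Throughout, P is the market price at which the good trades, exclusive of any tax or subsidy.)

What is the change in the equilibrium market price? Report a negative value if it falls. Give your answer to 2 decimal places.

Initially, 128 - 5P = 6P - 48, so 176 = 11P and P = 16, Q = 48.
Since sellers receive the price plus the subsidy, the effective supply curve becomes Qs = 6P - 36.
Clearing the new market: 128 - 5P = 6P - 36, so P = 164/11 ≈ 14.9091 and Q = 588/11 ≈ 53.4545.
ΔP = 14.9091 − 16 = -1.09.

-1.09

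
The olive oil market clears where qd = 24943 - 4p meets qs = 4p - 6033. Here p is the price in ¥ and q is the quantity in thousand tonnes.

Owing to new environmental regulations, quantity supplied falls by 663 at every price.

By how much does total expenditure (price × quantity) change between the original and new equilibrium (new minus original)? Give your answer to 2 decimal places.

-527457.94

Before the shock: 24943 - 4p = 4p - 6033 ⇒ 30976 = 8p ⇒ p = 3872, q = 9455.
The new curves are qd = 24943 - 4p (demand) and qs = 4p - 6696 (supply).
New equilibrium: 24943 - 4p = 4p - 6696 ⇒ 31639 = 8p ⇒ p = 3954.875, q = 9123.5.
Expenditure moves from 3872×9455 = 36609760 to 3954.875×9123.5 = 36082302.0625; change = -527457.94.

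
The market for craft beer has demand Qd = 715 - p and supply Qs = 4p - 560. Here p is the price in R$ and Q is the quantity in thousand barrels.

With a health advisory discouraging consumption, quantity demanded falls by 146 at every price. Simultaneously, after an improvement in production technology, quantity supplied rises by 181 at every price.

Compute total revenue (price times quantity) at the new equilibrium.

71934.24

Original equilibrium: 715 - p = 4p - 560 gives 1275 = 5p, so p = 255 and Q = 460.
With the change applied: demand Qd = 569 - p, supply Qs = 4p - 379.
Setting them equal: 569 - p = 4p - 379 → 948 = 5p, so p = 189.6 and Q = 379.4.
New expenditure = 189.6 × 379.4 = 71934.24.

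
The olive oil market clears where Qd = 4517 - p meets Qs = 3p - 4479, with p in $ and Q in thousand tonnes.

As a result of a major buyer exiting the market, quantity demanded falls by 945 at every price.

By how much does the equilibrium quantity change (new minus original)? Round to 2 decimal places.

-708.75

Before the shock: 4517 - p = 3p - 4479 ⇒ 8996 = 4p ⇒ p = 2249, Q = 2268.
The shock moves the curves to Qd = 3572 - p and Qs = 3p - 4479.
Setting them equal: 3572 - p = 3p - 4479 → 8051 = 4p, so p = 2012.75 and Q = 1559.25.
ΔQ = 1559.25 − 2268 = -708.75.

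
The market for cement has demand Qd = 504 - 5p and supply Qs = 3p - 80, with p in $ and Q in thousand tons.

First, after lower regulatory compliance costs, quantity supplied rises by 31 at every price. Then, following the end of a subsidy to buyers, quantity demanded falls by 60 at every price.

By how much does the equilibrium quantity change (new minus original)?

Original equilibrium: 504 - 5p = 3p - 80 gives 584 = 8p, so p = 73 and Q = 139.
The new curves are Qd = 444 - 5p (demand) and Qs = 3p - 49 (supply).
Clearing the new market: 444 - 5p = 3p - 49, so p = 61.625 and Q = 135.875.
ΔQ = 135.875 − 139 = -3.125.

-3.125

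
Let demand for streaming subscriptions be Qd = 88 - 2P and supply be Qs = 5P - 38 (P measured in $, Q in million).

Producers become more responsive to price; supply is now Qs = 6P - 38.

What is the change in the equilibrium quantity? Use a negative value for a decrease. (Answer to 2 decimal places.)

+4.50

Solve the original market: 88 - 2P = 5P - 38, hence P = 18 and Q = 52.
The new curves are Qd = 88 - 2P (demand) and Qs = 6P - 38 (supply).
Setting them equal: 88 - 2P = 6P - 38 → 126 = 8P, so P = 15.75 and Q = 56.5.
ΔQ = 56.5 − 52 = +4.50.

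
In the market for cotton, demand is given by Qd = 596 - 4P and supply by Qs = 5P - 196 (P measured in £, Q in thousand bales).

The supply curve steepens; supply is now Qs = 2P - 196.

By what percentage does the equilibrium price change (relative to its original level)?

+50

Original equilibrium: 596 - 4P = 5P - 196 gives 792 = 9P, so P = 88 and Q = 244.
After the shift, demand is Qd = 596 - 4P and supply is Qs = 2P - 196.
Clearing the new market: 596 - 4P = 2P - 196, so P = 132 and Q = 68.
%ΔP = (132 − 88) / 88 × 100 = +50%.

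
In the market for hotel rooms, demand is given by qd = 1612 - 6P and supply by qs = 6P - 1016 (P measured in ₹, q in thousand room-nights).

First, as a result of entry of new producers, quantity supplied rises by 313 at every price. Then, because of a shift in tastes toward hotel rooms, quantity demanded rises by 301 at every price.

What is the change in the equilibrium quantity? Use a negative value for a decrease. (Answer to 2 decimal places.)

+307.00

Before the shock: 1612 - 6P = 6P - 1016 ⇒ 2628 = 12P ⇒ P = 219, q = 298.
The new curves are qd = 1913 - 6P (demand) and qs = 6P - 703 (supply).
Equate the new curves: 1913 - 6P = 6P - 703, giving 2616 = 12P, P = 218, q = 605.
Δq = 605 − 298 = +307.00.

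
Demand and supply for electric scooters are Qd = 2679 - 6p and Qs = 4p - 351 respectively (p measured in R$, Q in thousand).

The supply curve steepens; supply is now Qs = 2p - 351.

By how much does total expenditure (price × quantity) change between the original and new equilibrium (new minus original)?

Original equilibrium: 2679 - 6p = 4p - 351 gives 3030 = 10p, so p = 303 and Q = 861.
The new curves are Qd = 2679 - 6p (demand) and Qs = 2p - 351 (supply).
Setting them equal: 2679 - 6p = 2p - 351 → 3030 = 8p, so p = 378.75 and Q = 406.5.
Expenditure moves from 303×861 = 260883 to 378.75×406.5 = 153961.875; change = -106921.125.

-106921.125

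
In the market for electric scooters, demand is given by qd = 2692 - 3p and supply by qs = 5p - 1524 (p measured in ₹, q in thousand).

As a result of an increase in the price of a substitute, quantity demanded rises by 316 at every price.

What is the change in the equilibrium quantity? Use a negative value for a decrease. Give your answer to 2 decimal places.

+197.50

Solve the original market: 2692 - 3p = 5p - 1524, hence p = 527 and q = 1111.
The new curves are qd = 3008 - 3p (demand) and qs = 5p - 1524 (supply).
Clearing the new market: 3008 - 3p = 5p - 1524, so p = 566.5 and q = 1308.5.
Δq = 1308.5 − 1111 = +197.50.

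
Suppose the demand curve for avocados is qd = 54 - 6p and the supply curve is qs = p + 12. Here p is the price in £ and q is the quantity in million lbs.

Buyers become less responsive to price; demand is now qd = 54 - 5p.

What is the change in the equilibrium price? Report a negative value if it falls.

Before the shock: 54 - 6p = p + 12 ⇒ 42 = 7p ⇒ p = 6, q = 18.
After the shift, demand is qd = 54 - 5p and supply is qs = p + 12.
Equate the new curves: 54 - 5p = p + 12, giving 42 = 6p, p = 7, q = 19.
Δp = 7 − 6 = +1.

+1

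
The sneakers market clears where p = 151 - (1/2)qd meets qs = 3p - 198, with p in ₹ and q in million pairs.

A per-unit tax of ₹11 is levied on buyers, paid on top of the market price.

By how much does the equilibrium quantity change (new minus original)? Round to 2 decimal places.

Before the shock: 302 - 2p = 3p - 198 ⇒ 500 = 5p ⇒ p = 100, q = 102.
Since buyers pay the price plus the tax, the effective demand curve becomes qd = 280 - 2p.
Equate the new curves: 280 - 2p = 3p - 198, giving 478 = 5p, p = 95.6, q = 88.8.
Δq = 88.8 − 102 = -13.20.

-13.20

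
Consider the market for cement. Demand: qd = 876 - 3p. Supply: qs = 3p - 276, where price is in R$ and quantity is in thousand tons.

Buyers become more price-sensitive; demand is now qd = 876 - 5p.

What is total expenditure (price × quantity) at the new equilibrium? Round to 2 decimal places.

Original equilibrium: 876 - 3p = 3p - 276 gives 1152 = 6p, so p = 192 and q = 300.
With the change applied: demand qd = 876 - 5p, supply qs = 3p - 276.
Setting them equal: 876 - 5p = 3p - 276 → 1152 = 8p, so p = 144 and q = 156.
New expenditure = 144 × 156 = 22464.00.

22464.00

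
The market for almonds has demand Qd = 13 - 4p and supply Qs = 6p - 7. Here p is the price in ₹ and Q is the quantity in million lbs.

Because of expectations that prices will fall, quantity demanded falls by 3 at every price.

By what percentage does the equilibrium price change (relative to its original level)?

-15

Before the shock: 13 - 4p = 6p - 7 ⇒ 20 = 10p ⇒ p = 2, Q = 5.
With the change applied: demand Qd = 10 - 4p, supply Qs = 6p - 7.
New equilibrium: 10 - 4p = 6p - 7 ⇒ 17 = 10p ⇒ p = 1.7, Q = 3.2.
%Δp = (1.7 − 2) / 2 × 100 = -15%.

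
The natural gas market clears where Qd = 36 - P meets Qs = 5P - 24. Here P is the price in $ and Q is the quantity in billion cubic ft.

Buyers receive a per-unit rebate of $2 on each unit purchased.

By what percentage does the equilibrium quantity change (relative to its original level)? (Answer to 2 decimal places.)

Original equilibrium: 36 - P = 5P - 24 gives 60 = 6P, so P = 10 and Q = 26.
Since buyers' out-of-pocket price is the market price minus the rebate, the effective demand curve becomes Qd = 38 - P.
New equilibrium: 38 - P = 5P - 24 ⇒ 62 = 6P ⇒ P = 31/3 ≈ 10.3333, Q = 83/3 ≈ 27.6667.
%ΔQ = (27.6667 − 26) / 26 × 100 = +6.41%.

+6.41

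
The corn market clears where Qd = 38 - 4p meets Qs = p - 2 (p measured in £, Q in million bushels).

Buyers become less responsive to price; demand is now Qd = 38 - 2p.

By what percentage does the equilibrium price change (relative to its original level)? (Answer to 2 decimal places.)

+66.67

Initially, 38 - 4p = p - 2, so 40 = 5p and p = 8, Q = 6.
After the shift, demand is Qd = 38 - 2p and supply is Qs = p - 2.
Clearing the new market: 38 - 2p = p - 2, so p = 40/3 ≈ 13.3333 and Q = 34/3 ≈ 11.3333.
%Δp = (13.3333 − 8) / 8 × 100 = +66.67%.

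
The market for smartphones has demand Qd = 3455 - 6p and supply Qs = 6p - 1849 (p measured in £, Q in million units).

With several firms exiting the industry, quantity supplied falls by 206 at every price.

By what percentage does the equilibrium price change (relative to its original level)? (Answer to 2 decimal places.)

+3.88

Before the shock: 3455 - 6p = 6p - 1849 ⇒ 5304 = 12p ⇒ p = 442, Q = 803.
With the change applied: demand Qd = 3455 - 6p, supply Qs = 6p - 2055.
New equilibrium: 3455 - 6p = 6p - 2055 ⇒ 5510 = 12p ⇒ p = 2755/6 ≈ 459.1667, Q = 700.
%Δp = (459.1667 − 442) / 442 × 100 = +3.88%.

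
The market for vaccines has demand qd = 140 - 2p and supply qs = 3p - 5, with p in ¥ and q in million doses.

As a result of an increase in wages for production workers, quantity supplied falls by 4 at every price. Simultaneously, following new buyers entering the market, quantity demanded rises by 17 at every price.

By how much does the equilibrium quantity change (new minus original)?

+8.6

Before the shock: 140 - 2p = 3p - 5 ⇒ 145 = 5p ⇒ p = 29, q = 82.
The new curves are qd = 157 - 2p (demand) and qs = 3p - 9 (supply).
New equilibrium: 157 - 2p = 3p - 9 ⇒ 166 = 5p ⇒ p = 33.2, q = 90.6.
Δq = 90.6 − 82 = +8.6.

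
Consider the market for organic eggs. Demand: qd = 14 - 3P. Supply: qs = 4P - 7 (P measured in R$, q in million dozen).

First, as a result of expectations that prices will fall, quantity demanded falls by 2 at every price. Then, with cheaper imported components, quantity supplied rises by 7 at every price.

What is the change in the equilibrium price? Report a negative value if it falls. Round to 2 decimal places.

-1.29

Solve the original market: 14 - 3P = 4P - 7, hence P = 3 and q = 5.
After the shift, demand is qd = 12 - 3P and supply is qs = 4P.
Equate the new curves: 12 - 3P = 4P, giving 12 = 7P, P = 12/7 ≈ 1.7143, q = 48/7 ≈ 6.8571.
ΔP = 1.7143 − 3 = -1.29.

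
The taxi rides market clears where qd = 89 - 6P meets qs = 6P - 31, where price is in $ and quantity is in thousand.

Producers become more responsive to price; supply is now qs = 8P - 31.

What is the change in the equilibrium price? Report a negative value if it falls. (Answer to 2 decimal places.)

Original equilibrium: 89 - 6P = 6P - 31 gives 120 = 12P, so P = 10 and q = 29.
The shock moves the curves to qd = 89 - 6P and qs = 8P - 31.
Equate the new curves: 89 - 6P = 8P - 31, giving 120 = 14P, P = 60/7 ≈ 8.5714, q = 263/7 ≈ 37.5714.
ΔP = 8.5714 − 10 = -1.43.

-1.43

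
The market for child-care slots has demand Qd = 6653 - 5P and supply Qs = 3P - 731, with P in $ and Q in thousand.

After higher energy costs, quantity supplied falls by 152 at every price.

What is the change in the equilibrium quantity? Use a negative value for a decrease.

Solve the original market: 6653 - 5P = 3P - 731, hence P = 923 and Q = 2038.
After the shift, demand is Qd = 6653 - 5P and supply is Qs = 3P - 883.
Equate the new curves: 6653 - 5P = 3P - 883, giving 7536 = 8P, P = 942, Q = 1943.
ΔQ = 1943 − 2038 = -95.

-95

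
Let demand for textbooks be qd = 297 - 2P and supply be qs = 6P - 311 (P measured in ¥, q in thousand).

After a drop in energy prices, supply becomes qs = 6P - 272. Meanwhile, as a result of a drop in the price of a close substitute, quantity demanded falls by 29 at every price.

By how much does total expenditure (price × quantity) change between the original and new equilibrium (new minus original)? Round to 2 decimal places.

Solve the original market: 297 - 2P = 6P - 311, hence P = 76 and q = 145.
After the shift, demand is qd = 268 - 2P and supply is qs = 6P - 272.
Equate the new curves: 268 - 2P = 6P - 272, giving 540 = 8P, P = 67.5, q = 133.
Expenditure moves from 76×145 = 11020 to 67.5×133 = 8977.5; change = -2042.50.

-2042.50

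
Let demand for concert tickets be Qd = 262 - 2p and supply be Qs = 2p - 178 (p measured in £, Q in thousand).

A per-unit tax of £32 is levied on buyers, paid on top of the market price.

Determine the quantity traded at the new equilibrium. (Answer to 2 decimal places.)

10.00

Solve the original market: 262 - 2p = 2p - 178, hence p = 110 and Q = 42.
Since buyers pay the price plus the tax, the effective demand curve becomes Qd = 198 - 2p.
Setting them equal: 198 - 2p = 2p - 178 → 376 = 4p, so p = 94 and Q = 10.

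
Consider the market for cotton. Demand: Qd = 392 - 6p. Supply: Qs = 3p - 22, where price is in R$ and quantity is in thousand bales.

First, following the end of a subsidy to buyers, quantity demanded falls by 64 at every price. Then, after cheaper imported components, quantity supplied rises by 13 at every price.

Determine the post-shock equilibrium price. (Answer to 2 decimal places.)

Solve the original market: 392 - 6p = 3p - 22, hence p = 46 and Q = 116.
With the change applied: demand Qd = 328 - 6p, supply Qs = 3p - 9.
Equate the new curves: 328 - 6p = 3p - 9, giving 337 = 9p, p = 337/9 ≈ 37.4444, Q = 310/3 ≈ 103.3333.

37.44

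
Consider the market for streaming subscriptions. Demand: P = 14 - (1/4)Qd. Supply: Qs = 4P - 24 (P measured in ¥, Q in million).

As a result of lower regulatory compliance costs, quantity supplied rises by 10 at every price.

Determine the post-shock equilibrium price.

Before the shock: 56 - 4P = 4P - 24 ⇒ 80 = 8P ⇒ P = 10, Q = 16.
The shock moves the curves to Qd = 56 - 4P and Qs = 4P - 14.
Equate the new curves: 56 - 4P = 4P - 14, giving 70 = 8P, P = 8.75, Q = 21.

8.75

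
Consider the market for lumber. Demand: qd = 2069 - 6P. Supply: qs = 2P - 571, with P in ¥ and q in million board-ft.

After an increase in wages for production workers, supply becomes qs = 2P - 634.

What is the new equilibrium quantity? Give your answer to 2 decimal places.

41.75

Initially, 2069 - 6P = 2P - 571, so 2640 = 8P and P = 330, q = 89.
With the change applied: demand qd = 2069 - 6P, supply qs = 2P - 634.
Clearing the new market: 2069 - 6P = 2P - 634, so P = 337.875 and q = 41.75.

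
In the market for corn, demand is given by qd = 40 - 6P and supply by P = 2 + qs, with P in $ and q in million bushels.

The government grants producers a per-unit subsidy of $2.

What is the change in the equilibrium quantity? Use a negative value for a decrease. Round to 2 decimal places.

+1.71

Before the shock: 40 - 6P = P - 2 ⇒ 42 = 7P ⇒ P = 6, q = 4.
Since sellers receive the price plus the subsidy, the effective supply curve becomes qs = P.
Clearing the new market: 40 - 6P = P, so P = 40/7 ≈ 5.7143 and q = 40/7 ≈ 5.7143.
Δq = 5.7143 − 4 = +1.71.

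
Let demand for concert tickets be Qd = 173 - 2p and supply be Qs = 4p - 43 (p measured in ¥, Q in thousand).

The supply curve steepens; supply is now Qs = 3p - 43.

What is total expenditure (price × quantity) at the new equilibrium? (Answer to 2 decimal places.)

3741.12

Before the shock: 173 - 2p = 4p - 43 ⇒ 216 = 6p ⇒ p = 36, Q = 101.
After the shift, demand is Qd = 173 - 2p and supply is Qs = 3p - 43.
Clearing the new market: 173 - 2p = 3p - 43, so p = 43.2 and Q = 86.6.
New expenditure = 43.2 × 86.6 = 3741.12.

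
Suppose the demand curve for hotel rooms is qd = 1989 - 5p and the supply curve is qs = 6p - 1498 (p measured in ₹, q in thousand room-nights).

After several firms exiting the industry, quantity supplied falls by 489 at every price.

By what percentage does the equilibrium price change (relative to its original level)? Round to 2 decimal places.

Original equilibrium: 1989 - 5p = 6p - 1498 gives 3487 = 11p, so p = 317 and q = 404.
The shock moves the curves to qd = 1989 - 5p and qs = 6p - 1987.
Clearing the new market: 1989 - 5p = 6p - 1987, so p = 3976/11 ≈ 361.4545 and q = 1999/11 ≈ 181.7273.
%Δp = (361.4545 − 317) / 317 × 100 = +14.02%.

+14.02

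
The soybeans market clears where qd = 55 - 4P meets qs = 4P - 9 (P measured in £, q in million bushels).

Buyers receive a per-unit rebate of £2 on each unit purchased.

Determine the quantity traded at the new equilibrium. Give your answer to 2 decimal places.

Original equilibrium: 55 - 4P = 4P - 9 gives 64 = 8P, so P = 8 and q = 23.
Since buyers' out-of-pocket price is the market price minus the rebate, the effective demand curve becomes qd = 63 - 4P.
Equate the new curves: 63 - 4P = 4P - 9, giving 72 = 8P, P = 9, q = 27.

27.00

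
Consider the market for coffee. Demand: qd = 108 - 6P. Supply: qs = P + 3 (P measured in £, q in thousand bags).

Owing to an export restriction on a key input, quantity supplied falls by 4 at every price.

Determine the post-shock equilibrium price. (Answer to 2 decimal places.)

Before the shock: 108 - 6P = P + 3 ⇒ 105 = 7P ⇒ P = 15, q = 18.
The shock moves the curves to qd = 108 - 6P and qs = P - 1.
Clearing the new market: 108 - 6P = P - 1, so P = 109/7 ≈ 15.5714 and q = 102/7 ≈ 14.5714.

15.57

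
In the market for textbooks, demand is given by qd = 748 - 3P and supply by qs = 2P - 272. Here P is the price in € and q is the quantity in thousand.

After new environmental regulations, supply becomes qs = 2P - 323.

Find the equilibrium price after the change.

Initially, 748 - 3P = 2P - 272, so 1020 = 5P and P = 204, q = 136.
The new curves are qd = 748 - 3P (demand) and qs = 2P - 323 (supply).
Clearing the new market: 748 - 3P = 2P - 323, so P = 214.2 and q = 105.4.

214.2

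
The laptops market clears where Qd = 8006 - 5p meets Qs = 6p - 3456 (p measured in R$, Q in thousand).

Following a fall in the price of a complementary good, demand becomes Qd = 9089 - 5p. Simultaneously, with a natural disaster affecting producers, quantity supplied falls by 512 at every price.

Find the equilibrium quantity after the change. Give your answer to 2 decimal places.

3154.00

Initially, 8006 - 5p = 6p - 3456, so 11462 = 11p and p = 1042, Q = 2796.
The new curves are Qd = 9089 - 5p (demand) and Qs = 6p - 3968 (supply).
Setting them equal: 9089 - 5p = 6p - 3968 → 13057 = 11p, so p = 1187 and Q = 3154.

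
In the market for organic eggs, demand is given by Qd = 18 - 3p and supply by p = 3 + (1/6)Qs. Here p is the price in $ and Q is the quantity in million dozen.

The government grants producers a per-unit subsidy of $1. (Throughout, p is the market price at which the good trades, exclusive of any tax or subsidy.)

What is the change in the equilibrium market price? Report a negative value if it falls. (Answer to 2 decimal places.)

-0.67

Solve the original market: 18 - 3p = 6p - 18, hence p = 4 and Q = 6.
Since sellers receive the price plus the subsidy, the effective supply curve becomes Qs = 6p - 12.
Setting them equal: 18 - 3p = 6p - 12 → 30 = 9p, so p = 10/3 ≈ 3.3333 and Q = 8.
Δp = 3.3333 − 4 = -0.67.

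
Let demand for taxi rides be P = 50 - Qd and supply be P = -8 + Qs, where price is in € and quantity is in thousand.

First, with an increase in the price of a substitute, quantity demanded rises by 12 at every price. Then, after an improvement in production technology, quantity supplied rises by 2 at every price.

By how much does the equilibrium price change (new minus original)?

Original equilibrium: 50 - P = P + 8 gives 42 = 2P, so P = 21 and Q = 29.
The shock moves the curves to Qd = 62 - P and Qs = P + 10.
Clearing the new market: 62 - P = P + 10, so P = 26 and Q = 36.
ΔP = 26 − 21 = +5.

+5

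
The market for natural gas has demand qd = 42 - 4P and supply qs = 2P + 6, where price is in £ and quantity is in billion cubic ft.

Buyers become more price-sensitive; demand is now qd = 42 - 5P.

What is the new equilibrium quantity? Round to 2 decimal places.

Initially, 42 - 4P = 2P + 6, so 36 = 6P and P = 6, q = 18.
After the shift, demand is qd = 42 - 5P and supply is qs = 2P + 6.
Clearing the new market: 42 - 5P = 2P + 6, so P = 36/7 ≈ 5.1429 and q = 114/7 ≈ 16.2857.

16.29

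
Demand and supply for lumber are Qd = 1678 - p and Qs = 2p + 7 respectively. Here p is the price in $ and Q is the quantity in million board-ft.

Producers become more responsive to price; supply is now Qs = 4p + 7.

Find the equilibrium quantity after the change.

1343.8

Initially, 1678 - p = 2p + 7, so 1671 = 3p and p = 557, Q = 1121.
The shock moves the curves to Qd = 1678 - p and Qs = 4p + 7.
Setting them equal: 1678 - p = 4p + 7 → 1671 = 5p, so p = 334.2 and Q = 1343.8.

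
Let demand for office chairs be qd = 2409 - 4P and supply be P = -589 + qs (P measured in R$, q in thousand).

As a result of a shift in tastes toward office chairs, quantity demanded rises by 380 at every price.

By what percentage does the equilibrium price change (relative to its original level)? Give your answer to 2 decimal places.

+20.88

Initially, 2409 - 4P = P + 589, so 1820 = 5P and P = 364, q = 953.
With the change applied: demand qd = 2789 - 4P, supply qs = P + 589.
Setting them equal: 2789 - 4P = P + 589 → 2200 = 5P, so P = 440 and q = 1029.
%ΔP = (440 − 364) / 364 × 100 = +20.88%.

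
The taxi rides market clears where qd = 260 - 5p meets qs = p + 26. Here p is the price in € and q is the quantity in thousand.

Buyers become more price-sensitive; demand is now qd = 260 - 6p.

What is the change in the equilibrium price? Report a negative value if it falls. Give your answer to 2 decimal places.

Solve the original market: 260 - 5p = p + 26, hence p = 39 and q = 65.
After the shift, demand is qd = 260 - 6p and supply is qs = p + 26.
Equate the new curves: 260 - 6p = p + 26, giving 234 = 7p, p = 234/7 ≈ 33.4286, q = 416/7 ≈ 59.4286.
Δp = 33.4286 − 39 = -5.57.

-5.57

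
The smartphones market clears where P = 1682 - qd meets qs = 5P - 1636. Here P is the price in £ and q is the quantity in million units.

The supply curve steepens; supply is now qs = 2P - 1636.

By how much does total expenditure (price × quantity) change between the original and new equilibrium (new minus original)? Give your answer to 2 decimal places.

Before the shock: 1682 - P = 5P - 1636 ⇒ 3318 = 6P ⇒ P = 553, q = 1129.
The shock moves the curves to qd = 1682 - P and qs = 2P - 1636.
Equate the new curves: 1682 - P = 2P - 1636, giving 3318 = 3P, P = 1106, q = 576.
Expenditure moves from 553×1129 = 624337 to 1106×576 = 637056; change = +12719.00.

+12719.00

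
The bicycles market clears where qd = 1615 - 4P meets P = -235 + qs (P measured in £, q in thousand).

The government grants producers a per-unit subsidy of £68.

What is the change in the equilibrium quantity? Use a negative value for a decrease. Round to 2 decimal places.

+54.40

Before the shock: 1615 - 4P = P + 235 ⇒ 1380 = 5P ⇒ P = 276, q = 511.
Since sellers receive the price plus the subsidy, the effective supply curve becomes qs = P + 303.
Setting them equal: 1615 - 4P = P + 303 → 1312 = 5P, so P = 262.4 and q = 565.4.
Δq = 565.4 − 511 = +54.40.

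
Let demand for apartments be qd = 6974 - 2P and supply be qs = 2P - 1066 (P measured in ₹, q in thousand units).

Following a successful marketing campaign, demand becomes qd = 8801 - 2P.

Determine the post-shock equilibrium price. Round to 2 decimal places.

2466.75

Original equilibrium: 6974 - 2P = 2P - 1066 gives 8040 = 4P, so P = 2010 and q = 2954.
After the shift, demand is qd = 8801 - 2P and supply is qs = 2P - 1066.
New equilibrium: 8801 - 2P = 2P - 1066 ⇒ 9867 = 4P ⇒ P = 2466.75, q = 3867.5.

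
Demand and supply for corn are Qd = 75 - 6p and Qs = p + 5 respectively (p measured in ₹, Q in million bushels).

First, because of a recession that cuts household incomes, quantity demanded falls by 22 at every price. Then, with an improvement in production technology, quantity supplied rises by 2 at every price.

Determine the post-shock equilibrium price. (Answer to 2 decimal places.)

6.57

Initially, 75 - 6p = p + 5, so 70 = 7p and p = 10, Q = 15.
After the shift, demand is Qd = 53 - 6p and supply is Qs = p + 7.
Setting them equal: 53 - 6p = p + 7 → 46 = 7p, so p = 46/7 ≈ 6.5714 and Q = 95/7 ≈ 13.5714.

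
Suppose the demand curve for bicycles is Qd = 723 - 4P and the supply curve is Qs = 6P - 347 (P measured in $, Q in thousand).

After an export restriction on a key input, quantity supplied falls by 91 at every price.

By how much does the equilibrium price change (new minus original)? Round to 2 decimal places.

+9.10

Original equilibrium: 723 - 4P = 6P - 347 gives 1070 = 10P, so P = 107 and Q = 295.
The new curves are Qd = 723 - 4P (demand) and Qs = 6P - 438 (supply).
Clearing the new market: 723 - 4P = 6P - 438, so P = 116.1 and Q = 258.6.
ΔP = 116.1 − 107 = +9.10.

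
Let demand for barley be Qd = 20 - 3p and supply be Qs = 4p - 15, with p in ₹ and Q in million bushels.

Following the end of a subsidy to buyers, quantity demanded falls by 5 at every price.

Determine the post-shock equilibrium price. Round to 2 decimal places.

Initially, 20 - 3p = 4p - 15, so 35 = 7p and p = 5, Q = 5.
The shock moves the curves to Qd = 15 - 3p and Qs = 4p - 15.
Equate the new curves: 15 - 3p = 4p - 15, giving 30 = 7p, p = 30/7 ≈ 4.2857, Q = 15/7 ≈ 2.1429.

4.29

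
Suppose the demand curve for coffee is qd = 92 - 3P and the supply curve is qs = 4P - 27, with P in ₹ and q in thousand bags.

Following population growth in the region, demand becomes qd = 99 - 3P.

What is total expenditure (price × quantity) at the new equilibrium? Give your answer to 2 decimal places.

810.00

Solve the original market: 92 - 3P = 4P - 27, hence P = 17 and q = 41.
The shock moves the curves to qd = 99 - 3P and qs = 4P - 27.
Setting them equal: 99 - 3P = 4P - 27 → 126 = 7P, so P = 18 and q = 45.
New expenditure = 18 × 45 = 810.00.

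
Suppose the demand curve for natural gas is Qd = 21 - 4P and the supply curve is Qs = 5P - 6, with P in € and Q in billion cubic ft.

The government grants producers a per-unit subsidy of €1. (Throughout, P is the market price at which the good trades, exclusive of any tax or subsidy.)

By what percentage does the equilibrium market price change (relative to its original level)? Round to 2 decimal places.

-18.52

Initially, 21 - 4P = 5P - 6, so 27 = 9P and P = 3, Q = 9.
Since sellers receive the price plus the subsidy, the effective supply curve becomes Qs = 5P - 1.
Clearing the new market: 21 - 4P = 5P - 1, so P = 22/9 ≈ 2.4444 and Q = 101/9 ≈ 11.2222.
%ΔP = (2.4444 − 3) / 3 × 100 = -18.52%.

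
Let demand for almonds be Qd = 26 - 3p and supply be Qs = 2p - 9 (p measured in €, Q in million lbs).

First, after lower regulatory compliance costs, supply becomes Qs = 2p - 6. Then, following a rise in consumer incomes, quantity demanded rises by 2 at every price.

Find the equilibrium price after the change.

Initially, 26 - 3p = 2p - 9, so 35 = 5p and p = 7, Q = 5.
After the shift, demand is Qd = 28 - 3p and supply is Qs = 2p - 6.
New equilibrium: 28 - 3p = 2p - 6 ⇒ 34 = 5p ⇒ p = 6.8, Q = 7.6.

6.8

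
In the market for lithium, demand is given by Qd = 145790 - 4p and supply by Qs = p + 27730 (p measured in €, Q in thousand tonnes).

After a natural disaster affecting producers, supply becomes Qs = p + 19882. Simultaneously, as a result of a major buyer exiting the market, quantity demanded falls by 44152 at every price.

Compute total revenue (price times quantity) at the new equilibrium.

592456299.84

Before the shock: 145790 - 4p = p + 27730 ⇒ 118060 = 5p ⇒ p = 23612, Q = 51342.
The new curves are Qd = 101638 - 4p (demand) and Qs = p + 19882 (supply).
Equate the new curves: 101638 - 4p = p + 19882, giving 81756 = 5p, p = 16351.2, Q = 36233.2.
New expenditure = 16351.2 × 36233.2 = 592456299.84.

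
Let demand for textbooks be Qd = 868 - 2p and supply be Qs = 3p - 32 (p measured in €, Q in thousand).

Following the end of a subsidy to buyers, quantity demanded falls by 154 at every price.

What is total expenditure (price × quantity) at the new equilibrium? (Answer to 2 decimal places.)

Original equilibrium: 868 - 2p = 3p - 32 gives 900 = 5p, so p = 180 and Q = 508.
The shock moves the curves to Qd = 714 - 2p and Qs = 3p - 32.
Clearing the new market: 714 - 2p = 3p - 32, so p = 149.2 and Q = 415.6.
New expenditure = 149.2 × 415.6 = 62007.52.

62007.52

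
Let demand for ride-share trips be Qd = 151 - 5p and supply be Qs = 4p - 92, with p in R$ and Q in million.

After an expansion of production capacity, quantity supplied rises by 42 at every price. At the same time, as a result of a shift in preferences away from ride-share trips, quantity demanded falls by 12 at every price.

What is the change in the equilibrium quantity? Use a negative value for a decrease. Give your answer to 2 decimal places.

Before the shock: 151 - 5p = 4p - 92 ⇒ 243 = 9p ⇒ p = 27, Q = 16.
The shock moves the curves to Qd = 139 - 5p and Qs = 4p - 50.
Equate the new curves: 139 - 5p = 4p - 50, giving 189 = 9p, p = 21, Q = 34.
ΔQ = 34 − 16 = +18.00.

+18.00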